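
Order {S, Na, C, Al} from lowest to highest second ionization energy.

Al < S < C < Na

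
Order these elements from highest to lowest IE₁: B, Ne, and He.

He is in period 1, group 18; B is in period 2, group 13; Ne is in period 2, group 18.
First ionization energy rises across a period (greater Z_eff holds electrons more tightly) and falls down a group (valence electrons are farther from the nucleus).
Here both period and group differ, so the two effects have to be weighed against each other.
Ne > B: both are in period 2; the period trend gives Ne the larger value.
He > Ne: they share group 18; the group trend gives He the larger value.
Tabulated first ionization energy (kJ/mol): He 2372, B 801, Ne 2081.
So from highest to lowest: He > Ne > B.

He > Ne > B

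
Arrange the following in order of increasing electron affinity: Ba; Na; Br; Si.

Ba < Na < Si < Br

Na is in period 3, group 1; Si is in period 3, group 14; Br is in period 4, group 17; Ba is in period 6, group 2.
Electron affinity generally becomes more exothermic across a period toward the halogens and less exothermic down a group.
These span different periods and groups, so the two trends combine.
Na > Ba: period and group pull opposite ways; the down-group shift dominates (53 vs 14 kJ/mol).
Si > Na: Si lies to the right of Na in period 3, so the across-period effect alone puts Si higher.
Br > Si: the two effects oppose for this pair; the across-period effect wins (325 vs 134 kJ/mol).
For reference (kJ/mol): Na 53, Si 134, Br 325, Ba 14.
So from lowest to highest: Ba < Na < Si < Br.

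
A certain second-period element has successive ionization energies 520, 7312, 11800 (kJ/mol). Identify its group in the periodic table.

Look for the largest jump between consecutive ionization energies: IE2/IE1 ≈ 14.1, far larger than any earlier ratio.
That jump marks the point where a core electron is being removed. So the atom has 1 valence electron.
A main-group element with 1 valence electron is in group 1.

Group 1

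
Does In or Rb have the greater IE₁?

In

IE₁ increases left→right with effective nuclear charge and decreases top→bottom as the valence shell moves farther out.
All lie in period 5, so first ionization energy increases left to right.
So In has the greater IE₁ (In > Rb).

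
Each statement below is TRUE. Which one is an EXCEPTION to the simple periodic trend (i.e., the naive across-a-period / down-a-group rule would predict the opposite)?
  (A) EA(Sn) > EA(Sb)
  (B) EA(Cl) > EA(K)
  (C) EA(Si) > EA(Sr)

(A)

The general trend: electron affinity increases across a period and decreases down a group.
(A) Sn (period 5, group 14) vs Sb (period 5, group 15): the stated order contradicts the simple trend.
(B) Cl (period 3, group 17) vs K (period 4, group 1): the stated order agrees with the simple trend.
(C) Si (period 3, group 14) vs Sr (period 5, group 2): the stated order agrees with the simple trend.
The exception is (A): adding an electron to Sb's half-filled 5p³ is unfavourable, so Sn has the more exothermic EA.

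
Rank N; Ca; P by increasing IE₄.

P < Ca < N

Consider each +3 ion: N³⁺ still has 2 valence electrons; Ca³⁺ is already 1 electron into the core; P³⁺ still has 2 valence electrons.
Usually core removal costs more than valence removal, but here the competition is close: a tightly held n=2 valence electron can cost more to remove than an n=3 core electron, so the actual values have to decide it.
Valence configurations: N³⁺ [He]2s², P³⁺ [Ne]3s².
The numbers (kJ/mol): N 7475, Ca 6491, P 4964.
Hence IE_4: P < Ca < N.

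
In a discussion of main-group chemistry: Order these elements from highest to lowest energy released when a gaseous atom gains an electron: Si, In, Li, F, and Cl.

Li is in period 2, group 1; F is in period 2, group 17; Si is in period 3, group 14; Cl is in period 3, group 17; In is in period 5, group 13.
Electron affinity generally becomes more exothermic across a period toward the halogens and less exothermic down a group.
Here both period and group differ, so the two effects have to be weighed against each other.
Li > In: the two effects oppose for this pair; the down-group effect wins (60 vs 29 kJ/mol).
Si > Li: the two effects oppose for this pair; the across-period effect wins (134 vs 60 kJ/mol).
F > Si: relative to Si, both the across-period and down-group shifts push F's electron affinity up.
Cl > F: this pair runs against the simple trend — see the exception note.
Note the exception: Cl has a higher electron affinity than F, contrary to the simple trend — F's small 2p subshell makes the incoming electron feel strong e⁻–e⁻ repulsion, so Cl actually releases more energy on gaining an electron.
Tabulated electron affinity (kJ/mol): Li 60, F 328, Si 134, Cl 349, In 29.
So from highest to lowest: Cl > F > Si > Li > In.

Cl > F > Si > Li > In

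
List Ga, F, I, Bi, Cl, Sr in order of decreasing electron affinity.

F is in period 2, group 17; Cl is in period 3, group 17; Ga is in period 4, group 13; Sr is in period 5, group 2; I is in period 5, group 17; Bi is in period 6, group 15.
Adding an electron releases more energy for atoms nearer the top right (short of the noble gases).
Here both period and group differ, so the two effects have to be weighed against each other.
Ga > Sr: relative to Sr, both the across-period and down-group shifts push Ga's electron affinity up.
Bi > Ga: the two effects oppose for this pair; the across-period effect wins (91 vs 29 kJ/mol).
I > Bi: both effects reinforce here, so I is clearly the higher of the two.
F > I: F sits above I in group 17, so the down-group effect alone puts F higher.
Cl > F: this pair runs against the simple trend — see the exception note.
Note the exception: Cl has a higher electron affinity than F, contrary to the simple trend — F's small 2p subshell makes the incoming electron feel strong e⁻–e⁻ repulsion, so Cl actually releases more energy on gaining an electron.
Approximate values (kJ/mol): F 328, Cl 349, Ga 29, Sr 5, I 295, Bi 91.
So from highest to lowest: Cl > F > I > Bi > Ga > Sr.

Cl, F, I, Bi, Ga, Sr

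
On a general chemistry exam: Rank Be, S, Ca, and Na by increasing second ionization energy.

IE_2 is the cost of taking one more electron from the +1 cation: Be⁺ still has 1 valence electron; S⁺ still has 5 valence electrons; Ca⁺ still has 1 valence electron; Na⁺ is the bare [Ne] core.
Core electrons are held far more tightly than valence electrons, so Na tops the IE_2 order.
Valence configurations: Be⁺ [He]2s¹, S⁺ [Ne]3s²3p³, Ca⁺ [Ar]4s¹.
Approximate IE_2 values (kJ/mol): Be 1757, S 2252, Ca 1145, Na 4562.
So the second ionization energies run Ca < Be < S < Na.

Ca, Be, S, Na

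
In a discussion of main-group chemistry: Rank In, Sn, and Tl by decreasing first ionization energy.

Sn, Tl, In

In is in period 5, group 13; Sn is in period 5, group 14; Tl is in period 6, group 13.
IE₁ increases left→right with effective nuclear charge and decreases top→bottom as the valence shell moves farther out.
Neither a single period nor a single group — weigh both effects.
Tl > In: this pair runs against the simple trend — see the exception note.
Sn > Tl: both effects reinforce here, so Sn is clearly the higher of the two.
Note the exception: Tl has a higher first ionization energy than In, contrary to the simple trend — relativistic 6s stabilisation and poor 4f/5d shielding distort the trend for the heavy p-block elements.
Tabulated first ionization energy (kJ/mol): In 558, Sn 709, Tl 589.
So from highest to lowest: Sn > Tl > In.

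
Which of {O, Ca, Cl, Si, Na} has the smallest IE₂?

IE_2 is the cost of taking one more electron from the +1 cation: O⁺ still has 5 valence electrons; Ca⁺ still has 1 valence electron; Cl⁺ still has 6 valence electrons; Si⁺ still has 3 valence electrons; Na⁺ is the bare [Ne] core.
Breaking into a closed-shell core is much more expensive than removing a leftover valence electron — Na has the largest IE_2 here.
Valence configurations: O⁺ [He]2s²2p³, Ca⁺ [Ar]4s¹, Cl⁺ [Ne]3s²3p⁴, Si⁺ [Ne]3s²3p¹.
The numbers (kJ/mol): O 3388, Ca 1145, Cl 2298, Si 1577, Na 4562.
So the second ionization energies run Ca < Si < Cl < O < Na.

Ca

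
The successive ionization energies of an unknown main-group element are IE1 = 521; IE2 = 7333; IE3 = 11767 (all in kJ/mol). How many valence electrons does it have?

Look for the largest jump between consecutive ionization energies: IE2/IE1 ≈ 14.1, far larger than any earlier ratio.
That jump marks the point where a core electron is being removed. So the atom has 1 valence electron.

1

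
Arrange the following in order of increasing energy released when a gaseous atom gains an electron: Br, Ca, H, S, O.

EA tends to increase across a period and decrease down a group, though the pattern is less regular than for IE or radius.
Neither a single period nor a single group — weigh both effects.
H > Ca: the two effects oppose for this pair; the down-group effect wins (73 vs 2 kJ/mol).
O > H: period and group pull opposite ways; the across-period shift dominates (141 vs 73 kJ/mol).
S > O: this pair runs against the simple trend — see the exception note.
Br > S: period and group pull opposite ways; the across-period shift dominates (325 vs 200 kJ/mol).
Note the exception: S has a higher electron affinity than O, contrary to the simple trend — the compact 2p subshell of O repels the added electron more than S's larger 3p does.
For reference (kJ/mol): H 73, O 141, S 200, Ca 2, Br 325.
So from lowest to highest: Ca < H < O < S < Br.

Ca, H, O, S, Br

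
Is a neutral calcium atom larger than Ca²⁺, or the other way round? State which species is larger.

Forming Ca²⁺ removes 2 electrons from Ca. Fewer electrons for the same nuclear charge means less shielding and a higher Z_eff on the remaining electrons, and for main-group metals the entire outer shell is lost.
A cation is smaller than its parent atom: Ca²⁺ < Ca.

Ca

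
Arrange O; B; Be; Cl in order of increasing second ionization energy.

Be < Cl < B < O

The second ionization energy removes an electron from the +1 ion. For each element: O⁺ still has 5 valence electrons; B⁺ still has 2 valence electrons; Be⁺ still has 1 valence electron; Cl⁺ still has 6 valence electrons.
All are still removing valence electrons, so compare the +1 ions as you would atoms: IE_2 generally rises across a period (higher Z_eff) and falls down a group (larger shell), subject to the usual subshell exceptions.
Valence configurations: O⁺ [He]2s²2p³, B⁺ [He]2s², Be⁺ [He]2s¹, Cl⁺ [Ne]3s²3p⁴.
Tabulated IE_2 (kJ/mol): O 3388, B 2427, Be 1757, Cl 2298.
So the second ionization energies run Be < Cl < B < O.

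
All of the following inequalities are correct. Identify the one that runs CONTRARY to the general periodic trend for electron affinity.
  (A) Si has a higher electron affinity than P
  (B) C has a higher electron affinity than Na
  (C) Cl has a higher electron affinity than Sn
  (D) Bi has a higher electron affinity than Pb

(A)

The general trend: electron affinity increases across a period and decreases down a group.
(A) Si (period 3, group 14) vs P (period 3, group 15): the stated order contradicts the simple trend.
(B) C (period 2, group 14) vs Na (period 3, group 1): the stated order agrees with the simple trend.
(C) Cl (period 3, group 17) vs Sn (period 5, group 14): the stated order agrees with the simple trend.
(D) Bi (period 6, group 15) vs Pb (period 6, group 14): the stated order agrees with the simple trend.
The exception is (A): adding an electron to P's half-filled 3p³ is unfavourable, so Si (3p²) has the more exothermic EA.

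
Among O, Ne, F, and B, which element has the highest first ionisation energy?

Ne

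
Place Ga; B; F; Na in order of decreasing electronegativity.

B is in period 2, group 13; F is in period 2, group 17; Na is in period 3, group 1; Ga is in period 4, group 13.
Smaller atoms with higher effective nuclear charge are more electronegative.
Here both period and group differ, so the two effects have to be weighed against each other.
Ga > Na: period and group pull opposite ways; the across-period shift dominates (1.81 vs 0.93).
B > Ga: they share group 13; the group trend gives B the larger value.
F > B: both are in period 2; the period trend gives F the larger value.
For reference (Pauling): B 2.04, F 3.98, Na 0.93, Ga 1.81.
So from highest to lowest: F > B > Ga > Na.

F, B, Ga, Na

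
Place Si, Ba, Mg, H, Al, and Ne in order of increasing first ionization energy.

Ba < Al < Mg < Si < H < Ne

H is in period 1, group 1; Ne is in period 2, group 18; Mg is in period 3, group 2; Al is in period 3, group 13; Si is in period 3, group 14; Ba is in period 6, group 2.
First ionization energy rises across a period (greater Z_eff holds electrons more tightly) and falls down a group (valence electrons are farther from the nucleus).
Here both period and group differ, so the two effects have to be weighed against each other.
Al > Ba: both effects reinforce here, so Al is clearly the higher of the two.
Mg > Al: this pair runs against the simple trend — see the exception note.
Si > Mg: both are in period 3; the period trend gives Si the larger value.
H > Si: period and group pull opposite ways; the down-group shift dominates (1312 vs 786 kJ/mol).
Ne > H: the two effects oppose for this pair; the across-period effect wins (2081 vs 1312 kJ/mol).
Note the exception: Mg has a higher first ionization energy than Al, contrary to the simple trend — Al's single 3p electron is easier to remove than one from Mg's filled 3s².
For reference (kJ/mol): H 1312, Ne 2081, Mg 738, Al 578, Si 786, Ba 503.
So from lowest to highest: Ba < Al < Mg < Si < H < Ne.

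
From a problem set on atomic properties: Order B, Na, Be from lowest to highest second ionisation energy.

The second ionization energy removes an electron from the +1 ion. For each element: B⁺ still has 2 valence electrons; Na⁺ is the bare [Ne] core; Be⁺ still has 1 valence electron.
Breaking into a closed-shell core is much more expensive than removing a leftover valence electron — Na has the largest IE_2 here.
Valence configurations: B⁺ [He]2s², Be⁺ [He]2s¹.
The numbers (kJ/mol): B 2427, Na 4562, Be 1757.
Overall IE_2 order: Be < B < Na.

Be < B < Na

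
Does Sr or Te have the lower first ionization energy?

Sr

Sr is in period 5, group 2; Te is in period 5, group 16.
Removing the outermost electron gets harder across a period and easier down a group.
All lie in period 5, so first ionization energy increases left to right.
So Sr has the lower first ionization energy (Sr < Te).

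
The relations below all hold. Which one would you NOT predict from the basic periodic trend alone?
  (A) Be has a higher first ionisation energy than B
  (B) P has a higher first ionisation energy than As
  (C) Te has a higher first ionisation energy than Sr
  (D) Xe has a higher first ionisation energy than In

(A)

The general trend: first ionisation energy increases across a period and decreases down a group.
(A) Be (period 2, group 2) vs B (period 2, group 13): the stated order contradicts the simple trend.
(B) P (period 3, group 15) vs As (period 4, group 15): the stated order agrees with the simple trend.
(C) Te (period 5, group 16) vs Sr (period 5, group 2): the stated order agrees with the simple trend.
(D) Xe (period 5, group 18) vs In (period 5, group 13): the stated order agrees with the simple trend.
The exception is (A): removing B's lone 2p electron is easier than breaking Be's filled 2s².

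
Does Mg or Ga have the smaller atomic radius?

Atomic radius shrinks across a period as nuclear charge pulls the same shell inward, and grows down a group as new shells are added.
These sit on a diagonal, where the across-period and down-group effects partly cancel.
Mg > Ga: the two effects oppose for this pair; the across-period effect wins (139 vs 124 pm).
Approximate values (pm): Mg 139, Ga 124.
So Ga has the smaller atomic radius (Ga < Mg).

Ga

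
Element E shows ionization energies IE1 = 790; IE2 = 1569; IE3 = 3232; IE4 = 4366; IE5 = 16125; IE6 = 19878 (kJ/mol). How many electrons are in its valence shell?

4

Look for the largest jump between consecutive ionization energies: IE5/IE4 ≈ 3.7, far larger than any earlier ratio.
That jump marks the point where a core electron is being removed. So the atom has 4 valence electrons.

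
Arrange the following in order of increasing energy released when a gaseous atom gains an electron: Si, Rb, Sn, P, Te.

Rb, P, Sn, Si, Te

Si is in period 3, group 14; P is in period 3, group 15; Rb is in period 5, group 1; Sn is in period 5, group 14; Te is in period 5, group 16.
Adding an electron releases more energy for atoms nearer the top right (short of the noble gases).
Neither a single period nor a single group — weigh both effects.
P > Rb: both effects reinforce here, so P is clearly the higher of the two.
Sn > P: this pair runs against the simple trend — see the exception note.
Si > Sn: they share group 14; the group trend gives Si the larger value.
Te > Si: the two effects oppose for this pair; the across-period effect wins (190 vs 134 kJ/mol).
Note the exception: Sn has a higher electron affinity than P, contrary to the simple trend — adding an electron to P's half-filled np³ subshell costs electron-pairing energy.
Note the exception: Si has a higher electron affinity than P, contrary to the simple trend — adding an electron to P's half-filled 3p³ is unfavourable, so Si (3p²) has the more exothermic EA.
Tabulated electron affinity (kJ/mol): Si 134, P 72, Rb 47, Sn 107, Te 190.
So from lowest to highest: Rb < P < Sn < Si < Te.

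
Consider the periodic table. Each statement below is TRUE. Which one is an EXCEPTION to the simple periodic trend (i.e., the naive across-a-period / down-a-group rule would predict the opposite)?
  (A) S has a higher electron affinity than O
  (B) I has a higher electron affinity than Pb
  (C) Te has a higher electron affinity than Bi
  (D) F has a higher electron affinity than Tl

The general trend: electron affinity increases across a period and decreases down a group.
(A) S (period 3, group 16) vs O (period 2, group 16): the stated order contradicts the simple trend.
(B) I (period 5, group 17) vs Pb (period 6, group 14): the stated order agrees with the simple trend.
(C) Te (period 5, group 16) vs Bi (period 6, group 15): the stated order agrees with the simple trend.
(D) F (period 2, group 17) vs Tl (period 6, group 13): the stated order agrees with the simple trend.
The exception is (A): the compact 2p subshell of O repels the added electron more than S's larger 3p does.

(A)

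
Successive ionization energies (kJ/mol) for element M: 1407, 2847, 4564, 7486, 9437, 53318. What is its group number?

Look for the largest jump between consecutive ionization energies: IE6/IE5 ≈ 5.6, far larger than any earlier ratio.
That jump marks the point where a core electron is being removed. So the atom has 5 valence electrons.
A main-group element with 5 valence electrons is in group 15.

Group 15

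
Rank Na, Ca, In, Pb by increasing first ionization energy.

Across a period the outer electron is held more tightly (higher IE₁); down a group it sits in a higher shell, more shielded, and comes off more easily.
A diagonal step moves right (one effect) and down (the opposite effect) at once.
In > Na: the two effects oppose for this pair; the across-period effect wins (558 vs 496 kJ/mol).
Ca > In: period and group pull opposite ways; the down-group shift dominates (590 vs 558 kJ/mol).
Pb > Ca: the two effects oppose for this pair; the across-period effect wins (716 vs 590 kJ/mol).
Tabulated first ionization energy (kJ/mol): Na 496, Ca 590, In 558, Pb 716.
So from lowest to highest: Na < In < Ca < Pb.

Na, In, Ca, Pb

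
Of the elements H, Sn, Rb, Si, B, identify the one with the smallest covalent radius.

H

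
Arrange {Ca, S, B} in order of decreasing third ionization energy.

After 2 electrons have been removed, what remains? Ca²⁺ is the bare [Ar] core; S²⁺ still has 4 valence electrons; B²⁺ still has 1 valence electron.
Breaking into a closed-shell core is much more expensive than removing a leftover valence electron — Ca has the largest IE_3 here.
Valence configurations: S²⁺ [Ne]3s²3p², B²⁺ [He]2s¹.
Tabulated IE_3 (kJ/mol): Ca 4912, S 3357, B 3660.
So the third ionization energies run S < B < Ca.

Ca > B > S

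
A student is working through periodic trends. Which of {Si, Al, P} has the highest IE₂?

After 1 electron has been removed, what remains? Si⁺ still has 3 valence electrons; Al⁺ still has 2 valence electrons; P⁺ still has 4 valence electrons.
All are still removing valence electrons, so compare the +1 ions as you would atoms: IE_2 generally rises across a period (higher Z_eff) and falls down a group (larger shell), subject to the usual subshell exceptions.
Valence configurations: Si⁺ [Ne]3s²3p¹, Al⁺ [Ne]3s², P⁺ [Ne]3s²3p².
Si⁺ loses a lone 3p electron whereas Al⁺ must break into a filled 3s² pair, so IE_2(Al) > IE_2(Si) even though Si has the higher nuclear charge.
The numbers (kJ/mol): Si 1577, Al 1817, P 1907.
Hence IE_2: Si < Al < P.

P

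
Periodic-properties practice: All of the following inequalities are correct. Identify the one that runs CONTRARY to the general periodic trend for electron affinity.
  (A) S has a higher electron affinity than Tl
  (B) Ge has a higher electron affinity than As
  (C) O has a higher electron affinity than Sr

The general trend: electron affinity increases across a period and decreases down a group.
(A) S (period 3, group 16) vs Tl (period 6, group 13): the stated order agrees with the simple trend.
(B) Ge (period 4, group 14) vs As (period 4, group 15): the stated order contradicts the simple trend.
(C) O (period 2, group 16) vs Sr (period 5, group 2): the stated order agrees with the simple trend.
The exception is (B): adding an electron to As's half-filled 4p³ is unfavourable, so Ge (4p²) has the more exothermic EA.

(B)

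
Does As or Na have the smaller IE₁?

Na

IE₁ increases left→right with effective nuclear charge and decreases top→bottom as the valence shell moves farther out.
These span different periods and groups, so the two trends combine.
As > Na: period and group pull opposite ways; the across-period shift dominates (947 vs 496 kJ/mol).
For reference (kJ/mol): Na 496, As 947.
So Na has the smaller IE₁ (Na < As).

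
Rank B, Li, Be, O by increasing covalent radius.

Radius decreases left→right (rising Z_eff, same n) and increases top→bottom (higher n).
All lie in period 2, so atomic radius increases right to left.
So from smallest to largest: O < B < Be < Li.

O, B, Be, Li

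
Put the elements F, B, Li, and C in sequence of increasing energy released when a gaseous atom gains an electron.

B < Li < C < F

Li is in period 2, group 1; B is in period 2, group 13; C is in period 2, group 14; F is in period 2, group 17.
EA tends to increase across a period and decrease down a group, though the pattern is less regular than for IE or radius.
All lie in period 2; the across-period trend (electron affinity increases left to right) applies, with the exception below.
Note the exception: Li has a higher electron affinity than B, contrary to the simple trend — B's ns²np¹ configuration gives only a small electron affinity — the sparsely filled np subshell binds an added electron weakly.
Approximate values (kJ/mol): Li 60, B 27, C 122, F 328.
So from lowest to highest: B < Li < C < F.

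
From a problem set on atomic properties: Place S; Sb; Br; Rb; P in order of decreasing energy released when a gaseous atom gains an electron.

Br > S > Sb > P > Rb

P is in period 3, group 15; S is in period 3, group 16; Br is in period 4, group 17; Rb is in period 5, group 1; Sb is in period 5, group 15.
Atoms with high Z_eff and room in the valence shell (especially the halogens) have the most exothermic electron affinities.
Here both period and group differ, so the two effects have to be weighed against each other.
P > Rb: relative to Rb, both the across-period and down-group shifts push P's electron affinity up.
Sb > P: this pair runs against the simple trend — see the exception note.
S > Sb: both effects reinforce here, so S is clearly the higher of the two.
Br > S: period and group pull opposite ways; the across-period shift dominates (325 vs 200 kJ/mol).
Note the exception: Sb has a higher electron affinity than P, contrary to the simple trend — both are half-filled np³, but the pairing/repulsion penalty for the added electron shrinks as the p orbitals become larger and more diffuse down the group, and for Sb that outweighs the weaker nuclear attraction.
Approximate values (kJ/mol): P 72, S 200, Br 325, Rb 47, Sb 103.
So from highest to lowest: Br > S > Sb > P > Rb.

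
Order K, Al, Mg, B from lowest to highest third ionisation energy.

Al < B < K < Mg

The third ionization energy removes an electron from the +2 ion. For each element: K²⁺ is already 1 electron into the core; Al²⁺ still has 1 valence electron; Mg²⁺ is the bare [Ne] core; B²⁺ still has 1 valence electron.
Core electrons are held far more tightly than valence electrons, so K and Mg top the IE_3 order.
Valence configurations: Al²⁺ [Ne]3s¹, B²⁺ [He]2s¹.
Tabulated IE_3 (kJ/mol): K 4420, Al 2745, Mg 7733, B 3660.
So the third ionization energies run Al < B < K < Mg.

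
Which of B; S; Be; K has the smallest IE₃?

S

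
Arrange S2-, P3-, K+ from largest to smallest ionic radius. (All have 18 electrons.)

All of these have 18 electrons, so size is governed by nuclear charge alone: the more protons, the stronger the pull on the same electron cloud, and the smaller the ion.
Nuclear charges: K+ (Z=19), S2- (Z=16), P3- (Z=15).
Largest to smallest: P3- > S2- > K+.

P3- > S2- > K+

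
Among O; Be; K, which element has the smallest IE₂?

After 1 electron has been removed, what remains? O⁺ still has 5 valence electrons; Be⁺ still has 1 valence electron; K⁺ is the bare [Ar] core.
Usually core removal costs more than valence removal, but here the competition is close: a tightly held n=2 valence electron can cost more to remove than an n=3 core electron, so the actual values have to decide it.
Valence configurations: O⁺ [He]2s²2p³, Be⁺ [He]2s¹.
Tabulated IE_2 (kJ/mol): O 3388, Be 1757, K 3052.
Hence IE_2: Be < K < O.

Be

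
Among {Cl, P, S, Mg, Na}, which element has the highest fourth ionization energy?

Mg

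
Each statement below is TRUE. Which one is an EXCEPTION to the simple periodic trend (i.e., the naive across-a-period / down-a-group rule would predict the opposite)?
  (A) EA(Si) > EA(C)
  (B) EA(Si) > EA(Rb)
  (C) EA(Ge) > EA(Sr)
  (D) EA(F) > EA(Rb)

(A)

The general trend: electron affinity increases across a period and decreases down a group.
(A) Si (period 3, group 14) vs C (period 2, group 14): the stated order contradicts the simple trend.
(B) Si (period 3, group 14) vs Rb (period 5, group 1): the stated order agrees with the simple trend.
(C) Ge (period 4, group 14) vs Sr (period 5, group 2): the stated order agrees with the simple trend.
(D) F (period 2, group 17) vs Rb (period 5, group 1): the stated order agrees with the simple trend.
The exception is (A): Si's larger, more diffuse 3p orbitals accept an added electron slightly more readily than C's compact 2p.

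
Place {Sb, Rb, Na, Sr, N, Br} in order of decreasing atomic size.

N is in period 2, group 15; Na is in period 3, group 1; Br is in period 4, group 17; Rb is in period 5, group 1; Sr is in period 5, group 2; Sb is in period 5, group 15.
Atomic radius shrinks across a period as nuclear charge pulls the same shell inward, and grows down a group as new shells are added.
Here both period and group differ, so the two effects have to be weighed against each other.
Br > N: the two effects oppose for this pair; the down-group effect wins (114 vs 71 pm).
Sb > Br: both effects reinforce here, so Sb is clearly the larger of the two.
Na > Sb: period and group pull opposite ways; the across-period shift dominates (155 vs 140 pm).
Sr > Na: the two effects oppose for this pair; the down-group effect wins (185 vs 155 pm).
Rb > Sr: Rb lies to the left of Sr in period 5, so the across-period effect alone puts Rb larger.
For reference (pm): N 71, Na 155, Br 114, Rb 210, Sr 185, Sb 140.
So from largest to smallest: Rb > Sr > Na > Sb > Br > N.

Rb, Sr, Na, Sb, Br, N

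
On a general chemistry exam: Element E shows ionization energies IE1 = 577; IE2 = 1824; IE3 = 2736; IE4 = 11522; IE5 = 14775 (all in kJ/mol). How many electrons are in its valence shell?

3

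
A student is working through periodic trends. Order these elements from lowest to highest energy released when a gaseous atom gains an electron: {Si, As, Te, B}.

B < As < Si < Te

EA tends to increase across a period and decrease down a group, though the pattern is less regular than for IE or radius.
These sit on a diagonal, where the across-period and down-group effects partly cancel.
As > B: the two effects oppose for this pair; the across-period effect wins (78 vs 27 kJ/mol).
Si > As: period and group pull opposite ways; the down-group shift dominates (134 vs 78 kJ/mol).
Te > Si: period and group pull opposite ways; the across-period shift dominates (190 vs 134 kJ/mol).
Approximate values (kJ/mol): B 27, Si 134, As 78, Te 190.
So from lowest to highest: B < As < Si < Te.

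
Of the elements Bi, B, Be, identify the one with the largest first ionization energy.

Be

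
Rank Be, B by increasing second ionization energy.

After 1 electron has been removed, what remains? Be⁺ still has 1 valence electron; B⁺ still has 2 valence electrons.
All are still removing valence electrons, so compare the +1 ions as you would atoms: IE_2 generally rises across a period (higher Z_eff) and falls down a group (larger shell), subject to the usual subshell exceptions.
Valence configurations: Be⁺ [He]2s¹, B⁺ [He]2s².
Tabulated IE_2 (kJ/mol): Be 1757, B 2427.
Hence IE_2: Be < B.

Be, B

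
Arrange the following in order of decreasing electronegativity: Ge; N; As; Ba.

N > As > Ge > Ba

N is in period 2, group 15; Ge is in period 4, group 14; As is in period 4, group 15; Ba is in period 6, group 2.
EN rises left→right (higher Z_eff, smaller atoms) and falls top→bottom (larger, more shielded atoms).
Here both period and group differ, so the two effects have to be weighed against each other.
Ge > Ba: both effects reinforce here, so Ge is clearly the higher of the two.
As > Ge: both are in period 4; the period trend gives As the larger value.
N > As: they share group 15; the group trend gives N the larger value.
Approximate values (Pauling): N 3.04, Ge 2.01, As 2.18, Ba 0.89.
So from highest to lowest: N > As > Ge > Ba.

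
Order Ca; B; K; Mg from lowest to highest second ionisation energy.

Ca < Mg < B < K

Consider each +1 ion: Ca⁺ still has 1 valence electron; B⁺ still has 2 valence electrons; K⁺ is the bare [Ar] core; Mg⁺ still has 1 valence electron.
Core electrons are held far more tightly than valence electrons, so K tops the IE_2 order.
Valence configurations: Ca⁺ [Ar]4s¹, B⁺ [He]2s², Mg⁺ [Ne]3s¹.
Approximate IE_2 values (kJ/mol): Ca 1145, B 2427, K 3052, Mg 1451.
So the second ionization energies run Ca < Mg < B < K.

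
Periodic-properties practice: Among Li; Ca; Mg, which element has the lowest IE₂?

IE_2 is the cost of taking one more electron from the +1 cation: Li⁺ is the bare [He] core; Ca⁺ still has 1 valence electron; Mg⁺ still has 1 valence electron.
Core electrons are held far more tightly than valence electrons, so Li tops the IE_2 order.
Valence configurations: Ca⁺ [Ar]4s¹, Mg⁺ [Ne]3s¹.
Tabulated IE_2 (kJ/mol): Li 7298, Ca 1145, Mg 1451.
Hence IE_2: Ca < Mg < Li.

Ca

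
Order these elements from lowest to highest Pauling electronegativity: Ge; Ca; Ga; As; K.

Smaller atoms with higher effective nuclear charge are more electronegative.
All lie in period 4, so electronegativity increases left to right.
So from lowest to highest: K < Ca < Ga < Ge < As.

K < Ca < Ga < Ge < As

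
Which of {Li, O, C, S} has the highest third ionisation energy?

Li

Consider each +2 ion: Li²⁺ is already 1 electron into the core; O²⁺ still has 4 valence electrons; C²⁺ still has 2 valence electrons; S²⁺ still has 4 valence electrons.
Breaking into a closed-shell core is much more expensive than removing a leftover valence electron — Li has the largest IE_3 here.
Valence configurations: O²⁺ [He]2s²2p², C²⁺ [He]2s², S²⁺ [Ne]3s²3p².
The numbers (kJ/mol): Li 11815, O 5300, C 4620, S 3357.
Overall IE_3 order: S < C < O < Li.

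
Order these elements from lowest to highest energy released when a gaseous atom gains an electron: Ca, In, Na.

Ca < In < Na

Electron affinity generally becomes more exothermic across a period toward the halogens and less exothermic down a group.
These sit on a diagonal, where the across-period and down-group effects partly cancel.
In > Ca: the two effects oppose for this pair; the across-period effect wins (29 vs 2 kJ/mol).
Na > In: the two effects oppose for this pair; the down-group effect wins (53 vs 29 kJ/mol).
Tabulated electron affinity (kJ/mol): Na 53, Ca 2, In 29.
So from lowest to highest: Ca < In < Na.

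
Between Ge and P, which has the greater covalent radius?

Ge

P is in period 3, group 15; Ge is in period 4, group 14.
Across a period the added protons contract the valence shell; down a group each new principal shell makes the atom larger.
These span different periods and groups, so the two trends combine.
Ge > P: relative to P, both the across-period and down-group shifts push Ge's atomic radius up.
Tabulated atomic radius (pm): P 111, Ge 121.
So Ge has the greater covalent radius (Ge > P).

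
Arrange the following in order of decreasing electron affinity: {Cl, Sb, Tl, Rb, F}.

Cl > F > Sb > Rb > Tl

Adding an electron releases more energy for atoms nearer the top right (short of the noble gases).
Here both period and group differ, so the two effects have to be weighed against each other.
Rb > Tl: the two effects oppose for this pair; the down-group effect wins (47 vs 19 kJ/mol).
Sb > Rb: Sb lies to the right of Rb in period 5, so the across-period effect alone puts Sb higher.
F > Sb: relative to Sb, both the across-period and down-group shifts push F's electron affinity up.
Cl > F: this pair runs against the simple trend — see the exception note.
Note the exception: Cl has a higher electron affinity than F, contrary to the simple trend — F's small 2p subshell makes the incoming electron feel strong e⁻–e⁻ repulsion, so Cl actually releases more energy on gaining an electron.
For reference (kJ/mol): F 328, Cl 349, Rb 47, Sb 103, Tl 19.
So from highest to lowest: Cl > F > Sb > Rb > Tl.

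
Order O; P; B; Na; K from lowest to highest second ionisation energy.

P < B < K < O < Na

After 1 electron has been removed, what remains? O⁺ still has 5 valence electrons; P⁺ still has 4 valence electrons; B⁺ still has 2 valence electrons; Na⁺ is the bare [Ne] core; K⁺ is the bare [Ar] core.
Usually core removal costs more than valence removal, but here the competition is close: a tightly held n=2 valence electron can cost more to remove than an n=3 core electron, so the actual values have to decide it.
Valence configurations: O⁺ [He]2s²2p³, P⁺ [Ne]3s²3p², B⁺ [He]2s².
The numbers (kJ/mol): O 3388, P 1907, B 2427, Na 4562, K 3052.
Hence IE_2: P < B < K < O < Na.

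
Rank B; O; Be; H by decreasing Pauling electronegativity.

H is in period 1, group 1; Be is in period 2, group 2; B is in period 2, group 13; O is in period 2, group 16.
Smaller atoms with higher effective nuclear charge are more electronegative.
Neither a single period nor a single group — weigh both effects.
B > Be: B lies to the right of Be in period 2, so the across-period effect alone puts B higher.
H > B: period and group pull opposite ways; the down-group shift dominates (2.20 vs 2.04).
O > H: the two effects oppose for this pair; the across-period effect wins (3.44 vs 2.20).
Tabulated electronegativity (Pauling): H 2.20, Be 1.57, B 2.04, O 3.44.
So from highest to lowest: O > H > B > Be.

O > H > B > Be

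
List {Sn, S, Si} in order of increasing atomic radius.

Si is in period 3, group 14; S is in period 3, group 16; Sn is in period 5, group 14.
Radius decreases left→right (rising Z_eff, same n) and increases top→bottom (higher n).
These span different periods and groups, so the two trends combine.
Si > S: Si lies to the left of S in period 3, so the across-period effect alone puts Si larger.
Sn > Si: they share group 14; the group trend gives Sn the larger value.
Approximate values (pm): Si 116, S 103, Sn 140.
So from smallest to largest: S < Si < Sn.

S, Si, Sn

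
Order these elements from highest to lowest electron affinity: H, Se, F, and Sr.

H is in period 1, group 1; F is in period 2, group 17; Se is in period 4, group 16; Sr is in period 5, group 2.
Atoms with high Z_eff and room in the valence shell (especially the halogens) have the most exothermic electron affinities.
Neither a single period nor a single group — weigh both effects.
H > Sr: the two effects oppose for this pair; the down-group effect wins (73 vs 5 kJ/mol).
Se > H: the two effects oppose for this pair; the across-period effect wins (195 vs 73 kJ/mol).
F > Se: relative to Se, both the across-period and down-group shifts push F's electron affinity up.
For reference (kJ/mol): H 73, F 328, Se 195, Sr 5.
So from highest to lowest: F > Se > H > Sr.

F > Se > H > Sr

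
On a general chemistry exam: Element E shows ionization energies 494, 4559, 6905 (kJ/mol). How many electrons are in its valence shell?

Look for the largest jump between consecutive ionization energies: IE2/IE1 ≈ 9.2, far larger than any earlier ratio.
That jump marks the point where a core electron is being removed. So the atom has 1 valence electron.

1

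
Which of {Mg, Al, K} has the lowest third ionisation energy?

The third ionization energy removes an electron from the +2 ion. For each element: Mg²⁺ is the bare [Ne] core; Al²⁺ still has 1 valence electron; K²⁺ is already 1 electron into the core.
Pulling an electron out of a noble-gas core costs far more than removing a remaining valence electron, so K and Mg sit at the high end of IE_3.
Approximate IE_3 values (kJ/mol): Mg 7733, Al 2745, K 4420.
Hence IE_3: Al < K < Mg.

Al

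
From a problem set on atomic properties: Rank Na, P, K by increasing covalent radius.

P, Na, K

Na is in period 3, group 1; P is in period 3, group 15; K is in period 4, group 1.
Across a period the added protons contract the valence shell; down a group each new principal shell makes the atom larger.
Here both period and group differ, so the two effects have to be weighed against each other.
Na > P: both are in period 3; the period trend gives Na the larger value.
K > Na: K sits below Na in group 1, so the down-group effect alone puts K larger.
For reference (pm): Na 155, P 111, K 196.
So from smallest to largest: P < Na < K.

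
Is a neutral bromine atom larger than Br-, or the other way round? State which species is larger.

Br-

Forming Br- adds 1 electron to Br. More electron–electron repulsion in the same shell, with unchanged nuclear charge, lets the cloud expand.
An anion is larger than its parent atom: Br- > Br.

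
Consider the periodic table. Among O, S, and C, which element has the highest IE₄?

O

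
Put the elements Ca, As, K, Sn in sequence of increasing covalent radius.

As < Sn < Ca < K

K is in period 4, group 1; Ca is in period 4, group 2; As is in period 4, group 15; Sn is in period 5, group 14.
Across a period the added protons contract the valence shell; down a group each new principal shell makes the atom larger.
These span different periods and groups, so the two trends combine.
Sn > As: both effects reinforce here, so Sn is clearly the larger of the two.
Ca > Sn: period and group pull opposite ways; the across-period shift dominates (171 vs 140 pm).
K > Ca: both are in period 4; the period trend gives K the larger value.
Tabulated atomic radius (pm): K 196, Ca 171, As 121, Sn 140.
So from smallest to largest: As < Sn < Ca < K.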